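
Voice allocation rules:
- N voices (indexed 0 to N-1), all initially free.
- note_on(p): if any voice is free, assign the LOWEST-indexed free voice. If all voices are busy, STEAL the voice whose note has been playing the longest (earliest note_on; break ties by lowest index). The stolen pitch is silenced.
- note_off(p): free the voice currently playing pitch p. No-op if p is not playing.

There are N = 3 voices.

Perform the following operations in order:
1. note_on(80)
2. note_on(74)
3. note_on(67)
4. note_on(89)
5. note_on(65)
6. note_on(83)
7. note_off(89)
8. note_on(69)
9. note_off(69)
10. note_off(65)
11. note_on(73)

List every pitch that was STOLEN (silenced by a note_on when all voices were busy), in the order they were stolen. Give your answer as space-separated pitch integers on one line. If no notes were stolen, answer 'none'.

Answer: 80 74 67

Derivation:
Op 1: note_on(80): voice 0 is free -> assigned | voices=[80 - -]
Op 2: note_on(74): voice 1 is free -> assigned | voices=[80 74 -]
Op 3: note_on(67): voice 2 is free -> assigned | voices=[80 74 67]
Op 4: note_on(89): all voices busy, STEAL voice 0 (pitch 80, oldest) -> assign | voices=[89 74 67]
Op 5: note_on(65): all voices busy, STEAL voice 1 (pitch 74, oldest) -> assign | voices=[89 65 67]
Op 6: note_on(83): all voices busy, STEAL voice 2 (pitch 67, oldest) -> assign | voices=[89 65 83]
Op 7: note_off(89): free voice 0 | voices=[- 65 83]
Op 8: note_on(69): voice 0 is free -> assigned | voices=[69 65 83]
Op 9: note_off(69): free voice 0 | voices=[- 65 83]
Op 10: note_off(65): free voice 1 | voices=[- - 83]
Op 11: note_on(73): voice 0 is free -> assigned | voices=[73 - 83]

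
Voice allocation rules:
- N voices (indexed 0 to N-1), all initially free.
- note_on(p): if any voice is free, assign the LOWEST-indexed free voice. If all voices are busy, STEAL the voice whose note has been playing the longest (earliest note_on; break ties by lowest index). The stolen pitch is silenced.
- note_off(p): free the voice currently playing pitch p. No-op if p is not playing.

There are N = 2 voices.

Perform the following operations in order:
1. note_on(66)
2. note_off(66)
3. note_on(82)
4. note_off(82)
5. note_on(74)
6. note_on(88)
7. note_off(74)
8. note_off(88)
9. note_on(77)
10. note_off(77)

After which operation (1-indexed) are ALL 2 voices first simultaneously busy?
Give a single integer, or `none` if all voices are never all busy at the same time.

Op 1: note_on(66): voice 0 is free -> assigned | voices=[66 -]
Op 2: note_off(66): free voice 0 | voices=[- -]
Op 3: note_on(82): voice 0 is free -> assigned | voices=[82 -]
Op 4: note_off(82): free voice 0 | voices=[- -]
Op 5: note_on(74): voice 0 is free -> assigned | voices=[74 -]
Op 6: note_on(88): voice 1 is free -> assigned | voices=[74 88]
Op 7: note_off(74): free voice 0 | voices=[- 88]
Op 8: note_off(88): free voice 1 | voices=[- -]
Op 9: note_on(77): voice 0 is free -> assigned | voices=[77 -]
Op 10: note_off(77): free voice 0 | voices=[- -]

Answer: 6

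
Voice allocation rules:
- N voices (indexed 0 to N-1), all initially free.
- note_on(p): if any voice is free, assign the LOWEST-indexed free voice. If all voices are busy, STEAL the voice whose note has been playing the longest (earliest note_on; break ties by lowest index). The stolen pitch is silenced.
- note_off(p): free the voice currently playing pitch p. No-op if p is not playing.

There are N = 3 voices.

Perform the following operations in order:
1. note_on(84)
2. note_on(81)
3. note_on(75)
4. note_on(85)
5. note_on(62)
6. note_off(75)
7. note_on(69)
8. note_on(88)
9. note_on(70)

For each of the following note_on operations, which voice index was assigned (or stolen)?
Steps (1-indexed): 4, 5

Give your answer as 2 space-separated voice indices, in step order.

Op 1: note_on(84): voice 0 is free -> assigned | voices=[84 - -]
Op 2: note_on(81): voice 1 is free -> assigned | voices=[84 81 -]
Op 3: note_on(75): voice 2 is free -> assigned | voices=[84 81 75]
Op 4: note_on(85): all voices busy, STEAL voice 0 (pitch 84, oldest) -> assign | voices=[85 81 75]
Op 5: note_on(62): all voices busy, STEAL voice 1 (pitch 81, oldest) -> assign | voices=[85 62 75]
Op 6: note_off(75): free voice 2 | voices=[85 62 -]
Op 7: note_on(69): voice 2 is free -> assigned | voices=[85 62 69]
Op 8: note_on(88): all voices busy, STEAL voice 0 (pitch 85, oldest) -> assign | voices=[88 62 69]
Op 9: note_on(70): all voices busy, STEAL voice 1 (pitch 62, oldest) -> assign | voices=[88 70 69]

Answer: 0 1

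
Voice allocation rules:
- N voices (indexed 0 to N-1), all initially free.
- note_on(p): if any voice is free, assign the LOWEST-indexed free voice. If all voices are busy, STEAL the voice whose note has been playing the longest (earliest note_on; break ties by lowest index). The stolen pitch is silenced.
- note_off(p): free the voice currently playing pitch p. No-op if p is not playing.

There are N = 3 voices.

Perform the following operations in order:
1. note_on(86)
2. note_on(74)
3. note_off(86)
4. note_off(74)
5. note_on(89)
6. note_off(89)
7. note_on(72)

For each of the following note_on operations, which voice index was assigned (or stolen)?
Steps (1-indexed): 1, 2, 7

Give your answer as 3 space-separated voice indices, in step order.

Answer: 0 1 0

Derivation:
Op 1: note_on(86): voice 0 is free -> assigned | voices=[86 - -]
Op 2: note_on(74): voice 1 is free -> assigned | voices=[86 74 -]
Op 3: note_off(86): free voice 0 | voices=[- 74 -]
Op 4: note_off(74): free voice 1 | voices=[- - -]
Op 5: note_on(89): voice 0 is free -> assigned | voices=[89 - -]
Op 6: note_off(89): free voice 0 | voices=[- - -]
Op 7: note_on(72): voice 0 is free -> assigned | voices=[72 - -]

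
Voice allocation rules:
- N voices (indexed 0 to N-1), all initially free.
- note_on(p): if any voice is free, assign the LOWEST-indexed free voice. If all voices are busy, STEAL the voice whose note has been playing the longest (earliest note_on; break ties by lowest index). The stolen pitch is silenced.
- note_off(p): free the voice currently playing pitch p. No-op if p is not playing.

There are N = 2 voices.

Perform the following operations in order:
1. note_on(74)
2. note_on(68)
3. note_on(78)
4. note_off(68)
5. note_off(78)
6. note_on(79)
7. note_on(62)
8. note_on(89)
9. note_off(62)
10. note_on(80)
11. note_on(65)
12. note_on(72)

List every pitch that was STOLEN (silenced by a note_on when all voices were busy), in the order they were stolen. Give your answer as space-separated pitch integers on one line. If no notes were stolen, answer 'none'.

Answer: 74 79 89 80

Derivation:
Op 1: note_on(74): voice 0 is free -> assigned | voices=[74 -]
Op 2: note_on(68): voice 1 is free -> assigned | voices=[74 68]
Op 3: note_on(78): all voices busy, STEAL voice 0 (pitch 74, oldest) -> assign | voices=[78 68]
Op 4: note_off(68): free voice 1 | voices=[78 -]
Op 5: note_off(78): free voice 0 | voices=[- -]
Op 6: note_on(79): voice 0 is free -> assigned | voices=[79 -]
Op 7: note_on(62): voice 1 is free -> assigned | voices=[79 62]
Op 8: note_on(89): all voices busy, STEAL voice 0 (pitch 79, oldest) -> assign | voices=[89 62]
Op 9: note_off(62): free voice 1 | voices=[89 -]
Op 10: note_on(80): voice 1 is free -> assigned | voices=[89 80]
Op 11: note_on(65): all voices busy, STEAL voice 0 (pitch 89, oldest) -> assign | voices=[65 80]
Op 12: note_on(72): all voices busy, STEAL voice 1 (pitch 80, oldest) -> assign | voices=[65 72]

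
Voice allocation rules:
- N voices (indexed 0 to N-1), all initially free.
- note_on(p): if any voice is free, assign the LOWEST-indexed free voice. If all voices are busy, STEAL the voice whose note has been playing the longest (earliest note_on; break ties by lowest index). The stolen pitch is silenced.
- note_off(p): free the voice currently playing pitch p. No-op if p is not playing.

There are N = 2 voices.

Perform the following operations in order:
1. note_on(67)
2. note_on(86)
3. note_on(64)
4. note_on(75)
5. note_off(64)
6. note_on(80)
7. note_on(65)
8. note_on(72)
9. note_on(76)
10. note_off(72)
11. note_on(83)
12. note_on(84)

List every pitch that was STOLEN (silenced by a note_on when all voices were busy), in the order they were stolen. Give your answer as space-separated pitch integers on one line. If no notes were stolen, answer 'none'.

Op 1: note_on(67): voice 0 is free -> assigned | voices=[67 -]
Op 2: note_on(86): voice 1 is free -> assigned | voices=[67 86]
Op 3: note_on(64): all voices busy, STEAL voice 0 (pitch 67, oldest) -> assign | voices=[64 86]
Op 4: note_on(75): all voices busy, STEAL voice 1 (pitch 86, oldest) -> assign | voices=[64 75]
Op 5: note_off(64): free voice 0 | voices=[- 75]
Op 6: note_on(80): voice 0 is free -> assigned | voices=[80 75]
Op 7: note_on(65): all voices busy, STEAL voice 1 (pitch 75, oldest) -> assign | voices=[80 65]
Op 8: note_on(72): all voices busy, STEAL voice 0 (pitch 80, oldest) -> assign | voices=[72 65]
Op 9: note_on(76): all voices busy, STEAL voice 1 (pitch 65, oldest) -> assign | voices=[72 76]
Op 10: note_off(72): free voice 0 | voices=[- 76]
Op 11: note_on(83): voice 0 is free -> assigned | voices=[83 76]
Op 12: note_on(84): all voices busy, STEAL voice 1 (pitch 76, oldest) -> assign | voices=[83 84]

Answer: 67 86 75 80 65 76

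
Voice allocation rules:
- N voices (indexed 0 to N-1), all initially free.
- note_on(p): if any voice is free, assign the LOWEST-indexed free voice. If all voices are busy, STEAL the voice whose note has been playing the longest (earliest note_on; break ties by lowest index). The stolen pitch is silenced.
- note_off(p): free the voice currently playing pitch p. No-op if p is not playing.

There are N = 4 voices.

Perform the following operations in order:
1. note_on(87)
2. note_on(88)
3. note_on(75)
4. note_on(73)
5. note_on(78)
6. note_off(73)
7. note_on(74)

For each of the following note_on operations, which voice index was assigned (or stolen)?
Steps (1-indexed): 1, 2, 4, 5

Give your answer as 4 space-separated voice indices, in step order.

Answer: 0 1 3 0

Derivation:
Op 1: note_on(87): voice 0 is free -> assigned | voices=[87 - - -]
Op 2: note_on(88): voice 1 is free -> assigned | voices=[87 88 - -]
Op 3: note_on(75): voice 2 is free -> assigned | voices=[87 88 75 -]
Op 4: note_on(73): voice 3 is free -> assigned | voices=[87 88 75 73]
Op 5: note_on(78): all voices busy, STEAL voice 0 (pitch 87, oldest) -> assign | voices=[78 88 75 73]
Op 6: note_off(73): free voice 3 | voices=[78 88 75 -]
Op 7: note_on(74): voice 3 is free -> assigned | voices=[78 88 75 74]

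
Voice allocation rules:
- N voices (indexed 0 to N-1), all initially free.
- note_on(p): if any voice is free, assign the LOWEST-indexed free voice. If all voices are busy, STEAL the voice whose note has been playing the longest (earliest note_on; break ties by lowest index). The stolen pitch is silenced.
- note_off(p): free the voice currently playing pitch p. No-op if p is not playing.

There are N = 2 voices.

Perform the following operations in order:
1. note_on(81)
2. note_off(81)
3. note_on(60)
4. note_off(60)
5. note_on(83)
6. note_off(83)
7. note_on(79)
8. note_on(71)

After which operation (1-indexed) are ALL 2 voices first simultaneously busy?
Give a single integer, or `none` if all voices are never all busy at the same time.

Answer: 8

Derivation:
Op 1: note_on(81): voice 0 is free -> assigned | voices=[81 -]
Op 2: note_off(81): free voice 0 | voices=[- -]
Op 3: note_on(60): voice 0 is free -> assigned | voices=[60 -]
Op 4: note_off(60): free voice 0 | voices=[- -]
Op 5: note_on(83): voice 0 is free -> assigned | voices=[83 -]
Op 6: note_off(83): free voice 0 | voices=[- -]
Op 7: note_on(79): voice 0 is free -> assigned | voices=[79 -]
Op 8: note_on(71): voice 1 is free -> assigned | voices=[79 71]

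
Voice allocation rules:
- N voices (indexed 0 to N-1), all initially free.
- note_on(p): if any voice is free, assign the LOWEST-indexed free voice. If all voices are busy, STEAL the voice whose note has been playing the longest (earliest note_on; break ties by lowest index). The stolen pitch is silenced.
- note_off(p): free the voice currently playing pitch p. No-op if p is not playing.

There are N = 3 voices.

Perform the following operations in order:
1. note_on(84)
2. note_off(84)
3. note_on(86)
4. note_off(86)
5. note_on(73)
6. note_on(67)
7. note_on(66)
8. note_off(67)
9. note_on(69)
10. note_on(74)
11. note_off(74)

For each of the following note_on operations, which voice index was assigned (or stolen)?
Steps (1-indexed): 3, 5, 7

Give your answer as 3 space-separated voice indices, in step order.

Op 1: note_on(84): voice 0 is free -> assigned | voices=[84 - -]
Op 2: note_off(84): free voice 0 | voices=[- - -]
Op 3: note_on(86): voice 0 is free -> assigned | voices=[86 - -]
Op 4: note_off(86): free voice 0 | voices=[- - -]
Op 5: note_on(73): voice 0 is free -> assigned | voices=[73 - -]
Op 6: note_on(67): voice 1 is free -> assigned | voices=[73 67 -]
Op 7: note_on(66): voice 2 is free -> assigned | voices=[73 67 66]
Op 8: note_off(67): free voice 1 | voices=[73 - 66]
Op 9: note_on(69): voice 1 is free -> assigned | voices=[73 69 66]
Op 10: note_on(74): all voices busy, STEAL voice 0 (pitch 73, oldest) -> assign | voices=[74 69 66]
Op 11: note_off(74): free voice 0 | voices=[- 69 66]

Answer: 0 0 2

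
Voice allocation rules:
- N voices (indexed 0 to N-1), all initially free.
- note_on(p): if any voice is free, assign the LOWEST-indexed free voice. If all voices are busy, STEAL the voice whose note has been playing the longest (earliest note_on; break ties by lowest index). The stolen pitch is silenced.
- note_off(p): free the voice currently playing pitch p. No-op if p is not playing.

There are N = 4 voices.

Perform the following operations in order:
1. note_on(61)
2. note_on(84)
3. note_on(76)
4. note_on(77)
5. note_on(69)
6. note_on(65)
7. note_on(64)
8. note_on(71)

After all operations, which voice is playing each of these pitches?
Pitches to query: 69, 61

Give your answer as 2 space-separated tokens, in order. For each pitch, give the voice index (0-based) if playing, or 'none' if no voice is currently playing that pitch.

Op 1: note_on(61): voice 0 is free -> assigned | voices=[61 - - -]
Op 2: note_on(84): voice 1 is free -> assigned | voices=[61 84 - -]
Op 3: note_on(76): voice 2 is free -> assigned | voices=[61 84 76 -]
Op 4: note_on(77): voice 3 is free -> assigned | voices=[61 84 76 77]
Op 5: note_on(69): all voices busy, STEAL voice 0 (pitch 61, oldest) -> assign | voices=[69 84 76 77]
Op 6: note_on(65): all voices busy, STEAL voice 1 (pitch 84, oldest) -> assign | voices=[69 65 76 77]
Op 7: note_on(64): all voices busy, STEAL voice 2 (pitch 76, oldest) -> assign | voices=[69 65 64 77]
Op 8: note_on(71): all voices busy, STEAL voice 3 (pitch 77, oldest) -> assign | voices=[69 65 64 71]

Answer: 0 none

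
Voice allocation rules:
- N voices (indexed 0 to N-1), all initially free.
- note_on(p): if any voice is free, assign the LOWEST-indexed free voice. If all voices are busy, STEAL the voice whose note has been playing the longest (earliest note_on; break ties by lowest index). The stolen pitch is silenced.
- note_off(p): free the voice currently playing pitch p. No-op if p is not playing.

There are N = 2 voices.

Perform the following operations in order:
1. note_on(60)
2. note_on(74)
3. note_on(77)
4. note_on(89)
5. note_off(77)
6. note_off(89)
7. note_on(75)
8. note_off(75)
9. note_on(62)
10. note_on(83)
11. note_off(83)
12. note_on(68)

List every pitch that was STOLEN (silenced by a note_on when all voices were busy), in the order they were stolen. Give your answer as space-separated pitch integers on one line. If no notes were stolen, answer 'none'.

Op 1: note_on(60): voice 0 is free -> assigned | voices=[60 -]
Op 2: note_on(74): voice 1 is free -> assigned | voices=[60 74]
Op 3: note_on(77): all voices busy, STEAL voice 0 (pitch 60, oldest) -> assign | voices=[77 74]
Op 4: note_on(89): all voices busy, STEAL voice 1 (pitch 74, oldest) -> assign | voices=[77 89]
Op 5: note_off(77): free voice 0 | voices=[- 89]
Op 6: note_off(89): free voice 1 | voices=[- -]
Op 7: note_on(75): voice 0 is free -> assigned | voices=[75 -]
Op 8: note_off(75): free voice 0 | voices=[- -]
Op 9: note_on(62): voice 0 is free -> assigned | voices=[62 -]
Op 10: note_on(83): voice 1 is free -> assigned | voices=[62 83]
Op 11: note_off(83): free voice 1 | voices=[62 -]
Op 12: note_on(68): voice 1 is free -> assigned | voices=[62 68]

Answer: 60 74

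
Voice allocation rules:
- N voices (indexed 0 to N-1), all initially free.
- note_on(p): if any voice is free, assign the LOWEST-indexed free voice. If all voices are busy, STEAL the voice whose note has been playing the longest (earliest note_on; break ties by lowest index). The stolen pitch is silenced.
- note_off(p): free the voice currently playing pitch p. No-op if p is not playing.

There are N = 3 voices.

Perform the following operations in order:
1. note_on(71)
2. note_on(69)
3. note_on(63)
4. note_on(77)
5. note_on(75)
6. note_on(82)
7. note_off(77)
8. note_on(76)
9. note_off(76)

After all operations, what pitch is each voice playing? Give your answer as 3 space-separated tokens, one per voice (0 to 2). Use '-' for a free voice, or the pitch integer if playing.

Op 1: note_on(71): voice 0 is free -> assigned | voices=[71 - -]
Op 2: note_on(69): voice 1 is free -> assigned | voices=[71 69 -]
Op 3: note_on(63): voice 2 is free -> assigned | voices=[71 69 63]
Op 4: note_on(77): all voices busy, STEAL voice 0 (pitch 71, oldest) -> assign | voices=[77 69 63]
Op 5: note_on(75): all voices busy, STEAL voice 1 (pitch 69, oldest) -> assign | voices=[77 75 63]
Op 6: note_on(82): all voices busy, STEAL voice 2 (pitch 63, oldest) -> assign | voices=[77 75 82]
Op 7: note_off(77): free voice 0 | voices=[- 75 82]
Op 8: note_on(76): voice 0 is free -> assigned | voices=[76 75 82]
Op 9: note_off(76): free voice 0 | voices=[- 75 82]

Answer: - 75 82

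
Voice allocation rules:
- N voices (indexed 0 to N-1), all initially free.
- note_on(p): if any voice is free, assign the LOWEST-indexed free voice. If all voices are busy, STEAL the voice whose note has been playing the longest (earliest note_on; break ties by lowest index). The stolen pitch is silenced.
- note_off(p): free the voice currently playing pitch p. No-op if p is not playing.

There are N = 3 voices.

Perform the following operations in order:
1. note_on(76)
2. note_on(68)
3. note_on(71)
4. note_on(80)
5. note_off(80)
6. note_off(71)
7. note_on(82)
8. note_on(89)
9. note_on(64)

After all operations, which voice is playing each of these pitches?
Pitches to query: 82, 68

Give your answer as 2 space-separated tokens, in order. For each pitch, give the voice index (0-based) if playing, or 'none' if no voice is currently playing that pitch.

Op 1: note_on(76): voice 0 is free -> assigned | voices=[76 - -]
Op 2: note_on(68): voice 1 is free -> assigned | voices=[76 68 -]
Op 3: note_on(71): voice 2 is free -> assigned | voices=[76 68 71]
Op 4: note_on(80): all voices busy, STEAL voice 0 (pitch 76, oldest) -> assign | voices=[80 68 71]
Op 5: note_off(80): free voice 0 | voices=[- 68 71]
Op 6: note_off(71): free voice 2 | voices=[- 68 -]
Op 7: note_on(82): voice 0 is free -> assigned | voices=[82 68 -]
Op 8: note_on(89): voice 2 is free -> assigned | voices=[82 68 89]
Op 9: note_on(64): all voices busy, STEAL voice 1 (pitch 68, oldest) -> assign | voices=[82 64 89]

Answer: 0 none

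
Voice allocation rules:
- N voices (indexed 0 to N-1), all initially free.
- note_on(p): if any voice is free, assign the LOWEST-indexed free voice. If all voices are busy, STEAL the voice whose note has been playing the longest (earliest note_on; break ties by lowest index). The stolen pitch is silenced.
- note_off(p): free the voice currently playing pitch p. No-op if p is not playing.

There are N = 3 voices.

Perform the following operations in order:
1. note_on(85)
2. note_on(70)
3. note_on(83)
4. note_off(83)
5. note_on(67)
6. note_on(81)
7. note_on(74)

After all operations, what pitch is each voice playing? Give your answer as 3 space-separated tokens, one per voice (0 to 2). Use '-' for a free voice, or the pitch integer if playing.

Answer: 81 74 67

Derivation:
Op 1: note_on(85): voice 0 is free -> assigned | voices=[85 - -]
Op 2: note_on(70): voice 1 is free -> assigned | voices=[85 70 -]
Op 3: note_on(83): voice 2 is free -> assigned | voices=[85 70 83]
Op 4: note_off(83): free voice 2 | voices=[85 70 -]
Op 5: note_on(67): voice 2 is free -> assigned | voices=[85 70 67]
Op 6: note_on(81): all voices busy, STEAL voice 0 (pitch 85, oldest) -> assign | voices=[81 70 67]
Op 7: note_on(74): all voices busy, STEAL voice 1 (pitch 70, oldest) -> assign | voices=[81 74 67]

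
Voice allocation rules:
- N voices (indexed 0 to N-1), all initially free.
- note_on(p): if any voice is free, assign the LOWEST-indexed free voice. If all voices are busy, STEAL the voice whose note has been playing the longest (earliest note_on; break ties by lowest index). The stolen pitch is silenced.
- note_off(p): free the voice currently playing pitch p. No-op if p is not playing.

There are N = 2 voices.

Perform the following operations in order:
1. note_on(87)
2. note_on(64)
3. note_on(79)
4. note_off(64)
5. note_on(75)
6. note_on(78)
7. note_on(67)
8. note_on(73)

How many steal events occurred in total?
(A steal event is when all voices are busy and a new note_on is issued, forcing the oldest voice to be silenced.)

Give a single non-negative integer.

Op 1: note_on(87): voice 0 is free -> assigned | voices=[87 -]
Op 2: note_on(64): voice 1 is free -> assigned | voices=[87 64]
Op 3: note_on(79): all voices busy, STEAL voice 0 (pitch 87, oldest) -> assign | voices=[79 64]
Op 4: note_off(64): free voice 1 | voices=[79 -]
Op 5: note_on(75): voice 1 is free -> assigned | voices=[79 75]
Op 6: note_on(78): all voices busy, STEAL voice 0 (pitch 79, oldest) -> assign | voices=[78 75]
Op 7: note_on(67): all voices busy, STEAL voice 1 (pitch 75, oldest) -> assign | voices=[78 67]
Op 8: note_on(73): all voices busy, STEAL voice 0 (pitch 78, oldest) -> assign | voices=[73 67]

Answer: 4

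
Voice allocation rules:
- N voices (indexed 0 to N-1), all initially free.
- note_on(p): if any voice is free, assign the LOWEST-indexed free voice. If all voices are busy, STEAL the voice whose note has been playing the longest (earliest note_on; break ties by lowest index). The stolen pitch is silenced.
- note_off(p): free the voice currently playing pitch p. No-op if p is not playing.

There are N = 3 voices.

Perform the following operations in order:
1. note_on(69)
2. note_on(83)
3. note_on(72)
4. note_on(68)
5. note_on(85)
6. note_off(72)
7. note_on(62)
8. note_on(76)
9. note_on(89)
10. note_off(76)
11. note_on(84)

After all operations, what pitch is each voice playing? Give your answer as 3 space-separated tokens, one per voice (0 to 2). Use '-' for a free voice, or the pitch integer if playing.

Op 1: note_on(69): voice 0 is free -> assigned | voices=[69 - -]
Op 2: note_on(83): voice 1 is free -> assigned | voices=[69 83 -]
Op 3: note_on(72): voice 2 is free -> assigned | voices=[69 83 72]
Op 4: note_on(68): all voices busy, STEAL voice 0 (pitch 69, oldest) -> assign | voices=[68 83 72]
Op 5: note_on(85): all voices busy, STEAL voice 1 (pitch 83, oldest) -> assign | voices=[68 85 72]
Op 6: note_off(72): free voice 2 | voices=[68 85 -]
Op 7: note_on(62): voice 2 is free -> assigned | voices=[68 85 62]
Op 8: note_on(76): all voices busy, STEAL voice 0 (pitch 68, oldest) -> assign | voices=[76 85 62]
Op 9: note_on(89): all voices busy, STEAL voice 1 (pitch 85, oldest) -> assign | voices=[76 89 62]
Op 10: note_off(76): free voice 0 | voices=[- 89 62]
Op 11: note_on(84): voice 0 is free -> assigned | voices=[84 89 62]

Answer: 84 89 62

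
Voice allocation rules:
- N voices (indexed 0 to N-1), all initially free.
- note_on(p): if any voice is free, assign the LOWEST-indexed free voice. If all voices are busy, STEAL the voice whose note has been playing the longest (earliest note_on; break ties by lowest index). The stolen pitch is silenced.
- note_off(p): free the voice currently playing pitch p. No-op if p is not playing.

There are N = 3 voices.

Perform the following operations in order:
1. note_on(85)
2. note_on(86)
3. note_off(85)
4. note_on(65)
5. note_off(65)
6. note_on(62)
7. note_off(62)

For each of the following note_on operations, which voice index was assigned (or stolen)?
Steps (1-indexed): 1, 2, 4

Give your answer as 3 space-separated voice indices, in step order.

Answer: 0 1 0

Derivation:
Op 1: note_on(85): voice 0 is free -> assigned | voices=[85 - -]
Op 2: note_on(86): voice 1 is free -> assigned | voices=[85 86 -]
Op 3: note_off(85): free voice 0 | voices=[- 86 -]
Op 4: note_on(65): voice 0 is free -> assigned | voices=[65 86 -]
Op 5: note_off(65): free voice 0 | voices=[- 86 -]
Op 6: note_on(62): voice 0 is free -> assigned | voices=[62 86 -]
Op 7: note_off(62): free voice 0 | voices=[- 86 -]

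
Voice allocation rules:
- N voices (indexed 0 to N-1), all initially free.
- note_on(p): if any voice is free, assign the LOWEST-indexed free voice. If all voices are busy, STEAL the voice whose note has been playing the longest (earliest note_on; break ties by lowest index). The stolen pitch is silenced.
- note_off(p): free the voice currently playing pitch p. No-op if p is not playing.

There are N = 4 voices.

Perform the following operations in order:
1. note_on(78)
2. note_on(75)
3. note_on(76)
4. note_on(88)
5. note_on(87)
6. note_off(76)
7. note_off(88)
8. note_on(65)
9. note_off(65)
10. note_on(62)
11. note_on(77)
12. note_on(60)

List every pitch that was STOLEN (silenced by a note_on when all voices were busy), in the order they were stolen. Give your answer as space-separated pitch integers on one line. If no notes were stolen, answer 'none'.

Answer: 78 75

Derivation:
Op 1: note_on(78): voice 0 is free -> assigned | voices=[78 - - -]
Op 2: note_on(75): voice 1 is free -> assigned | voices=[78 75 - -]
Op 3: note_on(76): voice 2 is free -> assigned | voices=[78 75 76 -]
Op 4: note_on(88): voice 3 is free -> assigned | voices=[78 75 76 88]
Op 5: note_on(87): all voices busy, STEAL voice 0 (pitch 78, oldest) -> assign | voices=[87 75 76 88]
Op 6: note_off(76): free voice 2 | voices=[87 75 - 88]
Op 7: note_off(88): free voice 3 | voices=[87 75 - -]
Op 8: note_on(65): voice 2 is free -> assigned | voices=[87 75 65 -]
Op 9: note_off(65): free voice 2 | voices=[87 75 - -]
Op 10: note_on(62): voice 2 is free -> assigned | voices=[87 75 62 -]
Op 11: note_on(77): voice 3 is free -> assigned | voices=[87 75 62 77]
Op 12: note_on(60): all voices busy, STEAL voice 1 (pitch 75, oldest) -> assign | voices=[87 60 62 77]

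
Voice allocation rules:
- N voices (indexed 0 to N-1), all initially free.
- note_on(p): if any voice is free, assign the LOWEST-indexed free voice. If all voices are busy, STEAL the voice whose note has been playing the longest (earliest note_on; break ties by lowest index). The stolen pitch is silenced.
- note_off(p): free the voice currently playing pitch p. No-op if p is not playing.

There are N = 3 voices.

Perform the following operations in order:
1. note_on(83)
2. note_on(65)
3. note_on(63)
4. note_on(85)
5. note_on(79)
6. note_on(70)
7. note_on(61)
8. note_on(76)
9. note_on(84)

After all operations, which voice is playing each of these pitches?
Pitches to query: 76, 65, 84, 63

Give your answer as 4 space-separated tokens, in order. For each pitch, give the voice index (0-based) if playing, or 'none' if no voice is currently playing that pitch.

Op 1: note_on(83): voice 0 is free -> assigned | voices=[83 - -]
Op 2: note_on(65): voice 1 is free -> assigned | voices=[83 65 -]
Op 3: note_on(63): voice 2 is free -> assigned | voices=[83 65 63]
Op 4: note_on(85): all voices busy, STEAL voice 0 (pitch 83, oldest) -> assign | voices=[85 65 63]
Op 5: note_on(79): all voices busy, STEAL voice 1 (pitch 65, oldest) -> assign | voices=[85 79 63]
Op 6: note_on(70): all voices busy, STEAL voice 2 (pitch 63, oldest) -> assign | voices=[85 79 70]
Op 7: note_on(61): all voices busy, STEAL voice 0 (pitch 85, oldest) -> assign | voices=[61 79 70]
Op 8: note_on(76): all voices busy, STEAL voice 1 (pitch 79, oldest) -> assign | voices=[61 76 70]
Op 9: note_on(84): all voices busy, STEAL voice 2 (pitch 70, oldest) -> assign | voices=[61 76 84]

Answer: 1 none 2 none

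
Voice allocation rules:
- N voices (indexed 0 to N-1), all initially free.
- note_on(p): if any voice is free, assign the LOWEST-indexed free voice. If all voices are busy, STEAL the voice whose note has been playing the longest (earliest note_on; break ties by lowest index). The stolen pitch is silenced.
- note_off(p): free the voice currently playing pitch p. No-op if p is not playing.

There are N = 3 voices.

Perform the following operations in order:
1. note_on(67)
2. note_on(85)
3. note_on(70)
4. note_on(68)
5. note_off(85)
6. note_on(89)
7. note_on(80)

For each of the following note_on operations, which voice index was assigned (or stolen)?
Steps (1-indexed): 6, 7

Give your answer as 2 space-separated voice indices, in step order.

Op 1: note_on(67): voice 0 is free -> assigned | voices=[67 - -]
Op 2: note_on(85): voice 1 is free -> assigned | voices=[67 85 -]
Op 3: note_on(70): voice 2 is free -> assigned | voices=[67 85 70]
Op 4: note_on(68): all voices busy, STEAL voice 0 (pitch 67, oldest) -> assign | voices=[68 85 70]
Op 5: note_off(85): free voice 1 | voices=[68 - 70]
Op 6: note_on(89): voice 1 is free -> assigned | voices=[68 89 70]
Op 7: note_on(80): all voices busy, STEAL voice 2 (pitch 70, oldest) -> assign | voices=[68 89 80]

Answer: 1 2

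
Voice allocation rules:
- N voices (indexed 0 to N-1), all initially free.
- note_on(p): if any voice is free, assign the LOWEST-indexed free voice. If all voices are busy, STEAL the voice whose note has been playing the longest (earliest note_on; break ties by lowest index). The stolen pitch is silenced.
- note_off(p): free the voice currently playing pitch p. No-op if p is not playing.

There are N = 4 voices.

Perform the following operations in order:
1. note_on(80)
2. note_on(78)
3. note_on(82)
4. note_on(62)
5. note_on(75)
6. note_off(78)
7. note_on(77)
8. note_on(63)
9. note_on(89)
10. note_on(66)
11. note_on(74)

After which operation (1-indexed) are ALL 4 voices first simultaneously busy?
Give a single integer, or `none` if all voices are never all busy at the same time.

Answer: 4

Derivation:
Op 1: note_on(80): voice 0 is free -> assigned | voices=[80 - - -]
Op 2: note_on(78): voice 1 is free -> assigned | voices=[80 78 - -]
Op 3: note_on(82): voice 2 is free -> assigned | voices=[80 78 82 -]
Op 4: note_on(62): voice 3 is free -> assigned | voices=[80 78 82 62]
Op 5: note_on(75): all voices busy, STEAL voice 0 (pitch 80, oldest) -> assign | voices=[75 78 82 62]
Op 6: note_off(78): free voice 1 | voices=[75 - 82 62]
Op 7: note_on(77): voice 1 is free -> assigned | voices=[75 77 82 62]
Op 8: note_on(63): all voices busy, STEAL voice 2 (pitch 82, oldest) -> assign | voices=[75 77 63 62]
Op 9: note_on(89): all voices busy, STEAL voice 3 (pitch 62, oldest) -> assign | voices=[75 77 63 89]
Op 10: note_on(66): all voices busy, STEAL voice 0 (pitch 75, oldest) -> assign | voices=[66 77 63 89]
Op 11: note_on(74): all voices busy, STEAL voice 1 (pitch 77, oldest) -> assign | voices=[66 74 63 89]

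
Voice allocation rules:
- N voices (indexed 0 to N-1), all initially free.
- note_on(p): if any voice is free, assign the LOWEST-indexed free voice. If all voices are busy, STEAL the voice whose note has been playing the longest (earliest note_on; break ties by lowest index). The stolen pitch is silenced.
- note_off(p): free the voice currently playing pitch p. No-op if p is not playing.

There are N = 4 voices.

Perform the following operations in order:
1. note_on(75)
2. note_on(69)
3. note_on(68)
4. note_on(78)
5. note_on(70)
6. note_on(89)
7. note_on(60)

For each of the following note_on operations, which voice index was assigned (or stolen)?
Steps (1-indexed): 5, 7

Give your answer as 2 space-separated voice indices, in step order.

Answer: 0 2

Derivation:
Op 1: note_on(75): voice 0 is free -> assigned | voices=[75 - - -]
Op 2: note_on(69): voice 1 is free -> assigned | voices=[75 69 - -]
Op 3: note_on(68): voice 2 is free -> assigned | voices=[75 69 68 -]
Op 4: note_on(78): voice 3 is free -> assigned | voices=[75 69 68 78]
Op 5: note_on(70): all voices busy, STEAL voice 0 (pitch 75, oldest) -> assign | voices=[70 69 68 78]
Op 6: note_on(89): all voices busy, STEAL voice 1 (pitch 69, oldest) -> assign | voices=[70 89 68 78]
Op 7: note_on(60): all voices busy, STEAL voice 2 (pitch 68, oldest) -> assign | voices=[70 89 60 78]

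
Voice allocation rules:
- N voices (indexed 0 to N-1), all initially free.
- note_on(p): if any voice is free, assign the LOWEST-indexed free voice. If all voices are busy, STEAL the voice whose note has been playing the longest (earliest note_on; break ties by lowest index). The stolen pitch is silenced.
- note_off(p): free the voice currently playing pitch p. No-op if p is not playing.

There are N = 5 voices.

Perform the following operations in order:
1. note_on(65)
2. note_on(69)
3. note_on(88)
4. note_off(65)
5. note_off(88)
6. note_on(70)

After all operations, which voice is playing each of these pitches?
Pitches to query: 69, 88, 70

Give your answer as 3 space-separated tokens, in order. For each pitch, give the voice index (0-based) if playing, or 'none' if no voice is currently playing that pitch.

Op 1: note_on(65): voice 0 is free -> assigned | voices=[65 - - - -]
Op 2: note_on(69): voice 1 is free -> assigned | voices=[65 69 - - -]
Op 3: note_on(88): voice 2 is free -> assigned | voices=[65 69 88 - -]
Op 4: note_off(65): free voice 0 | voices=[- 69 88 - -]
Op 5: note_off(88): free voice 2 | voices=[- 69 - - -]
Op 6: note_on(70): voice 0 is free -> assigned | voices=[70 69 - - -]

Answer: 1 none 0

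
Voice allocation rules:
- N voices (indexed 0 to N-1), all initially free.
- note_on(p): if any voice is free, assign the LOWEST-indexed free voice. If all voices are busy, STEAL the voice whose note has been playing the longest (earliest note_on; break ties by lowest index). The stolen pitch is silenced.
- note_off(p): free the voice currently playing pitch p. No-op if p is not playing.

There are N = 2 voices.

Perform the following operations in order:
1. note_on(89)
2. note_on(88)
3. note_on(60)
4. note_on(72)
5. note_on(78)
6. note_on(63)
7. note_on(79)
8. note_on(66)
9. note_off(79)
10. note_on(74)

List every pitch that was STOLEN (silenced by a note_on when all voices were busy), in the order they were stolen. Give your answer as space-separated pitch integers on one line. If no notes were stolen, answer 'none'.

Op 1: note_on(89): voice 0 is free -> assigned | voices=[89 -]
Op 2: note_on(88): voice 1 is free -> assigned | voices=[89 88]
Op 3: note_on(60): all voices busy, STEAL voice 0 (pitch 89, oldest) -> assign | voices=[60 88]
Op 4: note_on(72): all voices busy, STEAL voice 1 (pitch 88, oldest) -> assign | voices=[60 72]
Op 5: note_on(78): all voices busy, STEAL voice 0 (pitch 60, oldest) -> assign | voices=[78 72]
Op 6: note_on(63): all voices busy, STEAL voice 1 (pitch 72, oldest) -> assign | voices=[78 63]
Op 7: note_on(79): all voices busy, STEAL voice 0 (pitch 78, oldest) -> assign | voices=[79 63]
Op 8: note_on(66): all voices busy, STEAL voice 1 (pitch 63, oldest) -> assign | voices=[79 66]
Op 9: note_off(79): free voice 0 | voices=[- 66]
Op 10: note_on(74): voice 0 is free -> assigned | voices=[74 66]

Answer: 89 88 60 72 78 63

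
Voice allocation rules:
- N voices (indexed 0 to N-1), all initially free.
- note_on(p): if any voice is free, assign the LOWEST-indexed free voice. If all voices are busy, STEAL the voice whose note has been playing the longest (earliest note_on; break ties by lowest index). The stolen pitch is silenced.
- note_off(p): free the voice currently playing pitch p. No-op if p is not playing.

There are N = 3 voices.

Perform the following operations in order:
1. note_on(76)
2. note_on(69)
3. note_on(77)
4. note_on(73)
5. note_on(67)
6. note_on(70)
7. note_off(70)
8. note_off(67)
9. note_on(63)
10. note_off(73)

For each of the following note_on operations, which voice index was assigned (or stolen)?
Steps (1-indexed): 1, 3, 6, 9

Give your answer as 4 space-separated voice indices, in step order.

Answer: 0 2 2 1

Derivation:
Op 1: note_on(76): voice 0 is free -> assigned | voices=[76 - -]
Op 2: note_on(69): voice 1 is free -> assigned | voices=[76 69 -]
Op 3: note_on(77): voice 2 is free -> assigned | voices=[76 69 77]
Op 4: note_on(73): all voices busy, STEAL voice 0 (pitch 76, oldest) -> assign | voices=[73 69 77]
Op 5: note_on(67): all voices busy, STEAL voice 1 (pitch 69, oldest) -> assign | voices=[73 67 77]
Op 6: note_on(70): all voices busy, STEAL voice 2 (pitch 77, oldest) -> assign | voices=[73 67 70]
Op 7: note_off(70): free voice 2 | voices=[73 67 -]
Op 8: note_off(67): free voice 1 | voices=[73 - -]
Op 9: note_on(63): voice 1 is free -> assigned | voices=[73 63 -]
Op 10: note_off(73): free voice 0 | voices=[- 63 -]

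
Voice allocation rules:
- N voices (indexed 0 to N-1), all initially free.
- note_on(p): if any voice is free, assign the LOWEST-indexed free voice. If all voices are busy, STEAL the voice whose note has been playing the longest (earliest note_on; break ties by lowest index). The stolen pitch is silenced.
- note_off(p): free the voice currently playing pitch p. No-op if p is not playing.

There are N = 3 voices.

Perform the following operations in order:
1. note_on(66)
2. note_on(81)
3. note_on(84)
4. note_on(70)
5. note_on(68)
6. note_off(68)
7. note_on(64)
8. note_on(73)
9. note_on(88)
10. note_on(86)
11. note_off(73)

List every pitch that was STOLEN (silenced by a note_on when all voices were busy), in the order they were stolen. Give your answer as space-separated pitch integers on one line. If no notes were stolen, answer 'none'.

Answer: 66 81 84 70 64

Derivation:
Op 1: note_on(66): voice 0 is free -> assigned | voices=[66 - -]
Op 2: note_on(81): voice 1 is free -> assigned | voices=[66 81 -]
Op 3: note_on(84): voice 2 is free -> assigned | voices=[66 81 84]
Op 4: note_on(70): all voices busy, STEAL voice 0 (pitch 66, oldest) -> assign | voices=[70 81 84]
Op 5: note_on(68): all voices busy, STEAL voice 1 (pitch 81, oldest) -> assign | voices=[70 68 84]
Op 6: note_off(68): free voice 1 | voices=[70 - 84]
Op 7: note_on(64): voice 1 is free -> assigned | voices=[70 64 84]
Op 8: note_on(73): all voices busy, STEAL voice 2 (pitch 84, oldest) -> assign | voices=[70 64 73]
Op 9: note_on(88): all voices busy, STEAL voice 0 (pitch 70, oldest) -> assign | voices=[88 64 73]
Op 10: note_on(86): all voices busy, STEAL voice 1 (pitch 64, oldest) -> assign | voices=[88 86 73]
Op 11: note_off(73): free voice 2 | voices=[88 86 -]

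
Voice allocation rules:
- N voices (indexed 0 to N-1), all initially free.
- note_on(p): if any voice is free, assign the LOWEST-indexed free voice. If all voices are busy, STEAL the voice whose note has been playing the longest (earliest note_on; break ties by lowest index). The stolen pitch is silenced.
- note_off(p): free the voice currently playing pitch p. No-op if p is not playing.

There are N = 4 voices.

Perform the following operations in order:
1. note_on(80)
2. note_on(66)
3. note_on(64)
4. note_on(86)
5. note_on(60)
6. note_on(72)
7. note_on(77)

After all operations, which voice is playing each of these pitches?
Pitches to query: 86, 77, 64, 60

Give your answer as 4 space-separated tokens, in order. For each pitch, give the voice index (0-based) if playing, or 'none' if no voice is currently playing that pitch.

Answer: 3 2 none 0

Derivation:
Op 1: note_on(80): voice 0 is free -> assigned | voices=[80 - - -]
Op 2: note_on(66): voice 1 is free -> assigned | voices=[80 66 - -]
Op 3: note_on(64): voice 2 is free -> assigned | voices=[80 66 64 -]
Op 4: note_on(86): voice 3 is free -> assigned | voices=[80 66 64 86]
Op 5: note_on(60): all voices busy, STEAL voice 0 (pitch 80, oldest) -> assign | voices=[60 66 64 86]
Op 6: note_on(72): all voices busy, STEAL voice 1 (pitch 66, oldest) -> assign | voices=[60 72 64 86]
Op 7: note_on(77): all voices busy, STEAL voice 2 (pitch 64, oldest) -> assign | voices=[60 72 77 86]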